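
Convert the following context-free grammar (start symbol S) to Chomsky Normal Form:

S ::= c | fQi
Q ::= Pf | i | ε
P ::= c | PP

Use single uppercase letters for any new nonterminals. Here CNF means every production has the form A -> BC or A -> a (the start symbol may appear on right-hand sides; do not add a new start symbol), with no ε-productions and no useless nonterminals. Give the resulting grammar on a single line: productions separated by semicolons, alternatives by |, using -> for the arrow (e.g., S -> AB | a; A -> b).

Nullable: {Q}; after ε-elimination: S -> c | fi | fQi; P -> c | PP; Q -> i | Pf.
No unit productions to eliminate.
TERM: introduce A -> f, B -> i and substitute in every rule of length ≥2.
BIN: S -> AQB becomes S -> AC, C -> QB.

S -> c | AB | AC; A -> f; B -> i; C -> QB; P -> c | PP; Q -> i | PA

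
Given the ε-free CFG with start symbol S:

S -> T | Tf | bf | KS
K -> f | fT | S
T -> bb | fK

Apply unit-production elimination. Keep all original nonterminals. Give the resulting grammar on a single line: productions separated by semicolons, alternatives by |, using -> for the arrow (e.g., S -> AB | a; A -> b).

S -> KS | Tf | bb | bf | fK; K -> f | KS | Tf | bb | bf | fK | fT; T -> bb | fK

Unit productions: K->S, S->T.
Unit pairs (A ⇒* B via units): (K,S), (K,T), (S,T).
S: inherits non-unit rules of {S, T} → KS | Tf | bb | bf | fK.
K: inherits non-unit rules of {K, S, T} → KS | Tf | bb | bf | f | fK | fT.
T: inherits non-unit rules of {T} → bb | fK.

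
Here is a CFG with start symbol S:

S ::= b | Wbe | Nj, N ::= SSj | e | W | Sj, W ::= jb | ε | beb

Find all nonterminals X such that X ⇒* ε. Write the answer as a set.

Directly nullable (have an ε-rule): {W}.
N is nullable via N -> W (every symbol on the right is already known nullable).
Not nullable: S — each has a terminal in every rule's right-hand side or depends on a non-nullable symbol.

{N, W}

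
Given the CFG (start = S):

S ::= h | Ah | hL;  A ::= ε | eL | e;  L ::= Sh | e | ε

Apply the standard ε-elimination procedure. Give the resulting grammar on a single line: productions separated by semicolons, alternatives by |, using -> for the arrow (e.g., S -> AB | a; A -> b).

S -> h | Ah | hL; A -> e | eL; L -> e | Sh

Nullable set: {A, L}.
S -> Ah: A nullable, giving Ah | h.
S -> hL: L nullable, giving h | hL.
Drop A -> ε.
A -> eL: L nullable, giving e | eL.
Drop L -> ε.
Unchanged (no nullable symbols): S -> h; A -> e; L -> Sh; L -> e.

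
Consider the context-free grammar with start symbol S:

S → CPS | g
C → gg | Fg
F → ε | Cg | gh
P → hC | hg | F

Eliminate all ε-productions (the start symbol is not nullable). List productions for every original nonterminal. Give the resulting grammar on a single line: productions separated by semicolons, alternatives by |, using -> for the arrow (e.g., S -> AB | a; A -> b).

Nullable set: {F, P}.
S -> CPS: P nullable, giving CPS | CS.
C -> Fg: F nullable, giving Fg | g.
Drop F -> ε.
P -> F: F nullable, giving F.
Unchanged (no nullable symbols): S -> g; C -> gg; F -> Cg; F -> gh; P -> hC; P -> hg.

S -> g | CS | CPS; C -> g | Fg | gg; F -> Cg | gh; P -> F | hC | hg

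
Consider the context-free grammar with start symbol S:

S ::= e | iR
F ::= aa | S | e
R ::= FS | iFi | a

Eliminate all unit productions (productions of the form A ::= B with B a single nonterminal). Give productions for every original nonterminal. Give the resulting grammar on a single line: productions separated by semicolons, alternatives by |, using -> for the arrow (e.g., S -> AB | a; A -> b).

Unit productions: F->S.
Unit pairs (A ⇒* B via units): (F,S).
S: inherits non-unit rules of {S} → e | iR.
F: inherits non-unit rules of {F, S} → aa | e | iR.
R: inherits non-unit rules of {R} → FS | a | iFi.

S -> e | iR; F -> e | aa | iR; R -> a | FS | iFi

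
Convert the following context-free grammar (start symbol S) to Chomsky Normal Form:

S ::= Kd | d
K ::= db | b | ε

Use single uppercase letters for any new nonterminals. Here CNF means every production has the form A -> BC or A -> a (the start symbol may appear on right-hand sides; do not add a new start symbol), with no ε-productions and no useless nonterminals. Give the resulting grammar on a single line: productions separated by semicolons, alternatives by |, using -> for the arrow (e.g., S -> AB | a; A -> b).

Nullable: {K}; after ε-elimination: S -> d | Kd; K -> b | db.
No unit productions to eliminate.
TERM: introduce B -> b, A -> d and substitute in every rule of length ≥2.

S -> d | KA; A -> d; B -> b; K -> b | AB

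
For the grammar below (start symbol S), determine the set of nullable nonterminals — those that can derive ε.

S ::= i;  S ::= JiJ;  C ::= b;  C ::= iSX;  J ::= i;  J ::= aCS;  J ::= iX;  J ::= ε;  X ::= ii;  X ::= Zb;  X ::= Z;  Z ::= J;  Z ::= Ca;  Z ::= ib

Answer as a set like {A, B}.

{J, X, Z}

Directly nullable (have an ε-rule): {J}.
Z is nullable via Z -> J (every symbol on the right is already known nullable).
X is nullable via X -> Z (every symbol on the right is already known nullable).
Not nullable: C, S — each has a terminal in every rule's right-hand side or depends on a non-nullable symbol.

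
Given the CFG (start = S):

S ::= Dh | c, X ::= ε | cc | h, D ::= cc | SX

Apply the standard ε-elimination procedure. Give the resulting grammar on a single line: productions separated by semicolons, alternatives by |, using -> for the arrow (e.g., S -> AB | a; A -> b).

Nullable set: {X}.
D -> SX: X nullable, giving S | SX.
Drop X -> ε.
Unchanged (no nullable symbols): S -> Dh; S -> c; D -> cc; X -> cc; X -> h.

S -> c | Dh; D -> S | SX | cc; X -> h | cc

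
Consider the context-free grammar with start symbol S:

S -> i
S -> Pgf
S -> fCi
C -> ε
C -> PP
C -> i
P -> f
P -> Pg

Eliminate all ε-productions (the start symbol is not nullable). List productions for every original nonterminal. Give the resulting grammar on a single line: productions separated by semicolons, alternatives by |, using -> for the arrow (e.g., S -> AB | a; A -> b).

S -> i | fi | Pgf | fCi; C -> i | PP; P -> f | Pg

Nullable set: {C}.
S -> fCi: C nullable, giving fCi | fi.
Drop C -> ε.
Unchanged (no nullable symbols): S -> Pgf; S -> i; C -> PP; C -> i; P -> Pg; P -> f.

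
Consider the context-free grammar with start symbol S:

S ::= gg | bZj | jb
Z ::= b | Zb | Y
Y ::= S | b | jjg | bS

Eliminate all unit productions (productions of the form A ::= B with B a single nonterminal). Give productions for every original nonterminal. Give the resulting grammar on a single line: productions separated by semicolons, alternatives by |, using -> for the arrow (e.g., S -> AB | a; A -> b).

S -> gg | jb | bZj; Y -> b | bS | gg | jb | bZj | jjg; Z -> b | Zb | bS | gg | jb | bZj | jjg

Unit productions: Y->S, Z->Y.
Unit pairs (A ⇒* B via units): (Y,S), (Z,S), (Z,Y).
S: inherits non-unit rules of {S} → bZj | gg | jb.
Y: inherits non-unit rules of {S, Y} → b | bS | bZj | gg | jb | jjg.
Z: inherits non-unit rules of {S, Y, Z} → Zb | b | bS | bZj | gg | jb | jjg.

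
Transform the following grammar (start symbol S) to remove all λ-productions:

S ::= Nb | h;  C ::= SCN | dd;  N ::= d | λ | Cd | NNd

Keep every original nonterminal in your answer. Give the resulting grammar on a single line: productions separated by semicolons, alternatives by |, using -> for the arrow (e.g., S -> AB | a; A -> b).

Nullable set: {N}.
S -> Nb: N nullable, giving Nb | b.
C -> SCN: N nullable, giving SC | SCN.
Drop N -> λ.
N -> NNd: N, N nullable, giving NNd | Nd | d.
Unchanged (no nullable symbols): S -> h; C -> dd; N -> Cd; N -> d.

S -> b | h | Nb; C -> SC | dd | SCN; N -> d | Cd | Nd | NNd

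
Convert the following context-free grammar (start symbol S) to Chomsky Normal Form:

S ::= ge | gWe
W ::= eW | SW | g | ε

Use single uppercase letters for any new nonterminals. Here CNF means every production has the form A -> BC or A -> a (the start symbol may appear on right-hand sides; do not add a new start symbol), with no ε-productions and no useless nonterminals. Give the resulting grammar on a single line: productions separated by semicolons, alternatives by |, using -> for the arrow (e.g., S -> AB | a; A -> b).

S -> AB | AC; A -> g; B -> e; C -> WB; D -> WB; W -> e | g | AB | AD | BW | SW

Nullable: {W}; after ε-elimination: S -> ge | gWe; W -> S | e | g | SW | eW.
After unit-elimination: S -> ge | gWe; W -> e | g | SW | eW | ge | gWe.
TERM: introduce B -> e, A -> g and substitute in every rule of length ≥2.
BIN: S -> AWB becomes S -> AC, C -> WB; W -> AWB becomes W -> AD, D -> WB.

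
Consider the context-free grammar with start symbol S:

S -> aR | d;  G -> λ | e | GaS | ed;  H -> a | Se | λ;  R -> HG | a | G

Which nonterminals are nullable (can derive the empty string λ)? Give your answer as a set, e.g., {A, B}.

Directly nullable (have an ε-rule): {G, H}.
R is nullable via R -> G (every symbol on the right is already known nullable).
Not nullable: S — each has a terminal in every rule's right-hand side or depends on a non-nullable symbol.

{G, H, R}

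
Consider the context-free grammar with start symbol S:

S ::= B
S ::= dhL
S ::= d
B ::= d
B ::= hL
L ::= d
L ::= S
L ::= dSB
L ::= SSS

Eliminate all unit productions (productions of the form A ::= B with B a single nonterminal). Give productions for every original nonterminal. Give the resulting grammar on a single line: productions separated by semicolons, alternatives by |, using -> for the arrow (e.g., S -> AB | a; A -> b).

S -> d | hL | dhL; B -> d | hL; L -> d | hL | SSS | dSB | dhL

Unit productions: L->S, S->B.
Unit pairs (A ⇒* B via units): (L,B), (L,S), (S,B).
S: inherits non-unit rules of {B, S} → d | dhL | hL.
B: inherits non-unit rules of {B} → d | hL.
L: inherits non-unit rules of {B, L, S} → SSS | d | dSB | dhL | hL.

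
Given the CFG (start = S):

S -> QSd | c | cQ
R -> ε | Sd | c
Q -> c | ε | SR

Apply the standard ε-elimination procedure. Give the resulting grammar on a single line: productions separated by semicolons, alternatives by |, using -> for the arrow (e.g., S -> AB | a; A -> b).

Nullable set: {Q, R}.
S -> QSd: Q nullable, giving QSd | Sd.
S -> cQ: Q nullable, giving c | cQ.
Drop Q -> ε.
Q -> SR: R nullable, giving S | SR.
Drop R -> ε.
Unchanged (no nullable symbols): S -> c; Q -> c; R -> Sd; R -> c.

S -> c | Sd | cQ | QSd; Q -> S | c | SR; R -> c | Sd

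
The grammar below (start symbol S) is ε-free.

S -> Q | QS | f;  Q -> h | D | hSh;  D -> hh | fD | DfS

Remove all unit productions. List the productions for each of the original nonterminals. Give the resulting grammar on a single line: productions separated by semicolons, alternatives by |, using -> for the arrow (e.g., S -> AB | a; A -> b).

Unit productions: Q->D, S->Q.
Unit pairs (A ⇒* B via units): (Q,D), (S,D), (S,Q).
S: inherits non-unit rules of {D, Q, S} → DfS | QS | f | fD | h | hSh | hh.
D: inherits non-unit rules of {D} → DfS | fD | hh.
Q: inherits non-unit rules of {D, Q} → DfS | fD | h | hSh | hh.

S -> f | h | QS | fD | hh | DfS | hSh; D -> fD | hh | DfS; Q -> h | fD | hh | DfS | hSh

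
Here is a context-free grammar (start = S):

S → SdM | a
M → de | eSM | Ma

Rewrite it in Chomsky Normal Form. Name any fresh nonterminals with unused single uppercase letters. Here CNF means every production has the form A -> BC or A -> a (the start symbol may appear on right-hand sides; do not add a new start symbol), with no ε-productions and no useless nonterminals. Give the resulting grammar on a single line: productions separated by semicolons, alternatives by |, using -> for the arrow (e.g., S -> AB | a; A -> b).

S -> a | SE; A -> a; B -> d; C -> e; D -> SM; E -> BM; M -> BC | CD | MA

No ε-productions.
No unit productions to eliminate.
TERM: introduce A -> a, B -> d, C -> e and substitute in every rule of length ≥2.
BIN: M -> CSM becomes M -> CD, D -> SM; S -> SBM becomes S -> SE, E -> BM.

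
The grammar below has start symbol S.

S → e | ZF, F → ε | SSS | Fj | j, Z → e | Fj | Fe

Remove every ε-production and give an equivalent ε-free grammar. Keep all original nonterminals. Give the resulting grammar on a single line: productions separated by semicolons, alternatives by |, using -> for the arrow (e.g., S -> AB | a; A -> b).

Nullable set: {F}.
S -> ZF: F nullable, giving Z | ZF.
Drop F -> ε.
F -> Fj: F nullable, giving Fj | j.
Z -> Fe: F nullable, giving Fe | e.
Z -> Fj: F nullable, giving Fj | j.
Unchanged (no nullable symbols): S -> e; F -> SSS; F -> j; Z -> e.

S -> Z | e | ZF; F -> j | Fj | SSS; Z -> e | j | Fe | Fj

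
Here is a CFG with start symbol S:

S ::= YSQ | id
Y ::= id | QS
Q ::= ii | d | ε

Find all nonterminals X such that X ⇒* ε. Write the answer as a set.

{Q}

Directly nullable (have an ε-rule): {Q}.
Not nullable: S, Y — each has a terminal in every rule's right-hand side or depends on a non-nullable symbol.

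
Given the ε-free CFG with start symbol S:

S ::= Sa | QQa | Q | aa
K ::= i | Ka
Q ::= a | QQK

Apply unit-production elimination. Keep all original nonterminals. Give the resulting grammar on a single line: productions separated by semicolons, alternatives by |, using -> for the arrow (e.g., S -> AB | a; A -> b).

S -> a | Sa | aa | QQK | QQa; K -> i | Ka; Q -> a | QQK

Unit productions: S->Q.
Unit pairs (A ⇒* B via units): (S,Q).
S: inherits non-unit rules of {Q, S} → QQK | QQa | Sa | a | aa.
K: inherits non-unit rules of {K} → Ka | i.
Q: inherits non-unit rules of {Q} → QQK | a.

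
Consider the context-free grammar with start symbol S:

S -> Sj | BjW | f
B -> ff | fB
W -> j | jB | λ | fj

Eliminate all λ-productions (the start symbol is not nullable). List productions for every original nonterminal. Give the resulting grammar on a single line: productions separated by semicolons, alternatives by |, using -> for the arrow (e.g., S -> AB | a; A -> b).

S -> f | Bj | Sj | BjW; B -> fB | ff; W -> j | fj | jB

Nullable set: {W}.
S -> BjW: W nullable, giving Bj | BjW.
Drop W -> λ.
Unchanged (no nullable symbols): S -> Sj; S -> f; B -> fB; B -> ff; W -> fj; W -> j; W -> jB.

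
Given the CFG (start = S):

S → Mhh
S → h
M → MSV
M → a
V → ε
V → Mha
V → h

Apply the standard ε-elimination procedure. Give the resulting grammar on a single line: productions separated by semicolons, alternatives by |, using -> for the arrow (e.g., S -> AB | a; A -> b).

Nullable set: {V}.
M -> MSV: V nullable, giving MS | MSV.
Drop V -> ε.
Unchanged (no nullable symbols): S -> Mhh; S -> h; M -> a; V -> Mha; V -> h.

S -> h | Mhh; M -> a | MS | MSV; V -> h | Mha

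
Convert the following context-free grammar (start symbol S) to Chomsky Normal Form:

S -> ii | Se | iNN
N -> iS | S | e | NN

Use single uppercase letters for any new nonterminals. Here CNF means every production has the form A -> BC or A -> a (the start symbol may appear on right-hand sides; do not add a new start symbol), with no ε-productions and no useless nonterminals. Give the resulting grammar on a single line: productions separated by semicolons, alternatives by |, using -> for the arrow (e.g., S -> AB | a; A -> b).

No ε-productions.
After unit-elimination: S -> Se | ii | iNN; N -> e | NN | Se | iS | ii | iNN.
TERM: introduce A -> e, B -> i and substitute in every rule of length ≥2.
BIN: N -> BNN becomes N -> BC, C -> NN; S -> BNN becomes S -> BD, D -> NN.

S -> BB | BD | SA; A -> e; B -> i; C -> NN; D -> NN; N -> e | BB | BC | BS | NN | SA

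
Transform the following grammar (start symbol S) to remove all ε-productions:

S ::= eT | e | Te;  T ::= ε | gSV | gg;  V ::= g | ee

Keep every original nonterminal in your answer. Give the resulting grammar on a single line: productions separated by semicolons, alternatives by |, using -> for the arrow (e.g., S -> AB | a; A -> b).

S -> e | Te | eT; T -> gg | gSV; V -> g | ee

Nullable set: {T}.
S -> Te: T nullable, giving Te | e.
S -> eT: T nullable, giving e | eT.
Drop T -> ε.
Unchanged (no nullable symbols): S -> e; T -> gSV; T -> gg; V -> ee; V -> g.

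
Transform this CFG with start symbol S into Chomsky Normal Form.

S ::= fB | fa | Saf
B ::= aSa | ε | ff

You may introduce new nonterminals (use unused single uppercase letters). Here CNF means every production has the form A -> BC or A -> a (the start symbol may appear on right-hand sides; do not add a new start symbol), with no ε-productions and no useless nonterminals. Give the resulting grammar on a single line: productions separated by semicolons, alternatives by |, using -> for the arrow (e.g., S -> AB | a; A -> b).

Nullable: {B}; after ε-elimination: S -> f | fB | fa | Saf; B -> ff | aSa.
No unit productions to eliminate.
TERM: introduce A -> a, C -> f and substitute in every rule of length ≥2.
BIN: B -> ASA becomes B -> AD, D -> SA; S -> SAC becomes S -> SE, E -> AC.

S -> f | CA | CB | SE; A -> a; B -> AD | CC; C -> f; D -> SA; E -> AC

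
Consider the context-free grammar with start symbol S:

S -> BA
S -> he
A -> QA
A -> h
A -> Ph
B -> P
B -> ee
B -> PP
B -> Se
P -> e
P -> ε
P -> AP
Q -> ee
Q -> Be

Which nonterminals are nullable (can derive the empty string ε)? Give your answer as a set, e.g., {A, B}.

Directly nullable (have an ε-rule): {P}.
B is nullable via B -> P (every symbol on the right is already known nullable).
Not nullable: A, Q, S — each has a terminal in every rule's right-hand side or depends on a non-nullable symbol.

{B, P}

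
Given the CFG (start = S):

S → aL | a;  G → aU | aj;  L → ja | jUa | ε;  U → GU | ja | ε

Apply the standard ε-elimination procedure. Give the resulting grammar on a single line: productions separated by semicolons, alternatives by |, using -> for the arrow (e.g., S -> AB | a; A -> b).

S -> a | aL; G -> a | aU | aj; L -> ja | jUa; U -> G | GU | ja

Nullable set: {L, U}.
S -> aL: L nullable, giving a | aL.
G -> aU: U nullable, giving a | aU.
Drop L -> ε.
L -> jUa: U nullable, giving jUa | ja.
Drop U -> ε.
U -> GU: U nullable, giving G | GU.
Unchanged (no nullable symbols): S -> a; G -> aj; L -> ja; U -> ja.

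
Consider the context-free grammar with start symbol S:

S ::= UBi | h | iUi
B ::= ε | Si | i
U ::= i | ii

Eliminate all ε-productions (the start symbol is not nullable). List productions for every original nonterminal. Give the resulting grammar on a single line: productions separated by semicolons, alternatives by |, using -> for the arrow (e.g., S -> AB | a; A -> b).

Nullable set: {B}.
S -> UBi: B nullable, giving UBi | Ui.
Drop B -> ε.
Unchanged (no nullable symbols): S -> h; S -> iUi; B -> Si; B -> i; U -> i; U -> ii.

S -> h | Ui | UBi | iUi; B -> i | Si; U -> i | ii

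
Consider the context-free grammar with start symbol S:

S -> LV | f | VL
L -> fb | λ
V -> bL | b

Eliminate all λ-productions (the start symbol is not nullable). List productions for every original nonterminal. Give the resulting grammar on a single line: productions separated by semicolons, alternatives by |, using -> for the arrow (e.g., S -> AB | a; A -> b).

Nullable set: {L}.
S -> LV: L nullable, giving LV | V.
S -> VL: L nullable, giving V | VL.
Drop L -> λ.
V -> bL: L nullable, giving b | bL.
Unchanged (no nullable symbols): S -> f; L -> fb; V -> b.

S -> V | f | LV | VL; L -> fb; V -> b | bL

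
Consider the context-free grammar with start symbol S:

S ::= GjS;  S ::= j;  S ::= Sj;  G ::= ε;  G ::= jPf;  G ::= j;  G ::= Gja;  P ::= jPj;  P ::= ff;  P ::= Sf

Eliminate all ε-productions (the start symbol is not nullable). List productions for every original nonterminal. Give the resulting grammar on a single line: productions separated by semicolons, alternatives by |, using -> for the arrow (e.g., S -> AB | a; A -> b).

S -> j | Sj | jS | GjS; G -> j | ja | Gja | jPf; P -> Sf | ff | jPj

Nullable set: {G}.
S -> GjS: G nullable, giving GjS | jS.
Drop G -> ε.
G -> Gja: G nullable, giving Gja | ja.
Unchanged (no nullable symbols): S -> Sj; S -> j; G -> j; G -> jPf; P -> Sf; P -> ff; P -> jPj.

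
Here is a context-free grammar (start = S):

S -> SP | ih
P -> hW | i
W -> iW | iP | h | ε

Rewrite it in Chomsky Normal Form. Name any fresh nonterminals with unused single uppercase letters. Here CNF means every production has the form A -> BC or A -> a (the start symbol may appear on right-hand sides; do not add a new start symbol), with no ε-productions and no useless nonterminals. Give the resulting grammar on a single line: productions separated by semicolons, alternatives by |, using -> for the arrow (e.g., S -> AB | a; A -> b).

S -> BA | SP; A -> h; B -> i; P -> h | i | AW; W -> h | i | BP | BW

Nullable: {W}; after ε-elimination: S -> SP | ih; P -> h | i | hW; W -> h | i | iP | iW.
No unit productions to eliminate.
TERM: introduce A -> h, B -> i and substitute in every rule of length ≥2.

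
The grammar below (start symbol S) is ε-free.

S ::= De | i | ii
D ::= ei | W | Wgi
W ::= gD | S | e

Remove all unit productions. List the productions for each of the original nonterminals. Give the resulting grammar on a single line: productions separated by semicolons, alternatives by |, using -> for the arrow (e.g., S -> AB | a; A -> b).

S -> i | De | ii; D -> e | i | De | ei | gD | ii | Wgi; W -> e | i | De | gD | ii

Unit productions: D->W, W->S.
Unit pairs (A ⇒* B via units): (D,S), (D,W), (W,S).
S: inherits non-unit rules of {S} → De | i | ii.
D: inherits non-unit rules of {D, S, W} → De | Wgi | e | ei | gD | i | ii.
W: inherits non-unit rules of {S, W} → De | e | gD | i | ii.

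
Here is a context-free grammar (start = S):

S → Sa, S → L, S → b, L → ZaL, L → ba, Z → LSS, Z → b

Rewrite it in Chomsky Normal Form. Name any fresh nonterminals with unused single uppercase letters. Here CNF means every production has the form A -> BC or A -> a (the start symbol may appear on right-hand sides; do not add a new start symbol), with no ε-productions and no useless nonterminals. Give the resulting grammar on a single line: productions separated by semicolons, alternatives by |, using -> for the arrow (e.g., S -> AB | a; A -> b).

S -> b | BA | SA | ZD; A -> a; B -> b; C -> AL; D -> AL; E -> SS; L -> BA | ZC; Z -> b | LE

No ε-productions.
After unit-elimination: S -> b | Sa | ba | ZaL; L -> ba | ZaL; Z -> b | LSS.
TERM: introduce A -> a, B -> b and substitute in every rule of length ≥2.
BIN: L -> ZAL becomes L -> ZC, C -> AL; S -> ZAL becomes S -> ZD, D -> AL; Z -> LSS becomes Z -> LE, E -> SS.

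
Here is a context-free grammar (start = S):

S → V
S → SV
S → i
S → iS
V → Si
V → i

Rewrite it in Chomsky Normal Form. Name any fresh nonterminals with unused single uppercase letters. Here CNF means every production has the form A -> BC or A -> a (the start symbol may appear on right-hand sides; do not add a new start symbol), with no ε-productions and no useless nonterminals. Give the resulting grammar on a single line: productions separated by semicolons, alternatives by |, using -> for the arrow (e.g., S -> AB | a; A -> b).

No ε-productions.
After unit-elimination: S -> i | SV | Si | iS; V -> i | Si.
TERM: introduce A -> i and substitute in every rule of length ≥2.

S -> i | AS | SA | SV; A -> i; V -> i | SA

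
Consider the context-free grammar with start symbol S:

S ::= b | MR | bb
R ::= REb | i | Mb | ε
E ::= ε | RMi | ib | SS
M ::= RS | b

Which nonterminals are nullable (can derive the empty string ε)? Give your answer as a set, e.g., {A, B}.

{E, R}

Directly nullable (have an ε-rule): {E, R}.
Not nullable: M, S — each has a terminal in every rule's right-hand side or depends on a non-nullable symbol.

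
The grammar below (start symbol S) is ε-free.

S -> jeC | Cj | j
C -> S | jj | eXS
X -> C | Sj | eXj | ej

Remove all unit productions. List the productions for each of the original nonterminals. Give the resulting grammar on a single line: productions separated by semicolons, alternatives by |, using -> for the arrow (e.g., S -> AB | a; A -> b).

Unit productions: C->S, X->C.
Unit pairs (A ⇒* B via units): (C,S), (X,C), (X,S).
S: inherits non-unit rules of {S} → Cj | j | jeC.
C: inherits non-unit rules of {C, S} → Cj | eXS | j | jeC | jj.
X: inherits non-unit rules of {C, S, X} → Cj | Sj | eXS | eXj | ej | j | jeC | jj.

S -> j | Cj | jeC; C -> j | Cj | jj | eXS | jeC; X -> j | Cj | Sj | ej | jj | eXS | eXj | jeC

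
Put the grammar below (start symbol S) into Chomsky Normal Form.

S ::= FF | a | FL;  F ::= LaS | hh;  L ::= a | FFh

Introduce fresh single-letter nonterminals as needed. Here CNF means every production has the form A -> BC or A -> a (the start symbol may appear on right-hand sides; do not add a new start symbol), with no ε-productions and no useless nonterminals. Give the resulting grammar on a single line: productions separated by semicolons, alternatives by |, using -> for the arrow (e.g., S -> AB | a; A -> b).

No ε-productions.
No unit productions to eliminate.
TERM: introduce A -> a, B -> h and substitute in every rule of length ≥2.
BIN: F -> LAS becomes F -> LC, C -> AS; L -> FFB becomes L -> FD, D -> FB.

S -> a | FF | FL; A -> a; B -> h; C -> AS; D -> FB; F -> BB | LC; L -> a | FD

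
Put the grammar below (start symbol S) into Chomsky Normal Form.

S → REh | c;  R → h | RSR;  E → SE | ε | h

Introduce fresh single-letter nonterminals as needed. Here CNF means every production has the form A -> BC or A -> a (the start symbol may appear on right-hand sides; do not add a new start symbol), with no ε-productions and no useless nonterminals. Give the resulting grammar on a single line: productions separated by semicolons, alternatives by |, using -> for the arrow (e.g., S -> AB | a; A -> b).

S -> c | RA | RD; A -> h; B -> EA; C -> SR; D -> EA; E -> c | h | RA | RB | SE; R -> h | RC

Nullable: {E}; after ε-elimination: S -> c | Rh | REh; E -> S | h | SE; R -> h | RSR.
After unit-elimination: S -> c | Rh | REh; E -> c | h | Rh | SE | REh; R -> h | RSR.
TERM: introduce A -> h and substitute in every rule of length ≥2.
BIN: E -> REA becomes E -> RB, B -> EA; R -> RSR becomes R -> RC, C -> SR; S -> REA becomes S -> RD, D -> EA.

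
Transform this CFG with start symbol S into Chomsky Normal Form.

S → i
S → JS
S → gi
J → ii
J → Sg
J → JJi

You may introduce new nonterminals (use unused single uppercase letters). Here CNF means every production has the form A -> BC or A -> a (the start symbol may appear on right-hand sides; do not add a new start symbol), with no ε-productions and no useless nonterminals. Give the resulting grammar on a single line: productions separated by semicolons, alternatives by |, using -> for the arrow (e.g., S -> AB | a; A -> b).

No ε-productions.
No unit productions to eliminate.
TERM: introduce B -> g, A -> i and substitute in every rule of length ≥2.
BIN: J -> JJA becomes J -> JC, C -> JA.

S -> i | BA | JS; A -> i; B -> g; C -> JA; J -> AA | JC | SB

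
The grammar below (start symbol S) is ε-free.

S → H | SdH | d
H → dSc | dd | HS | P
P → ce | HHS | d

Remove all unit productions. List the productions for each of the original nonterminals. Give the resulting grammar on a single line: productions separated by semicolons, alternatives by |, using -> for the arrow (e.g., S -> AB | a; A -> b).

S -> d | HS | ce | dd | HHS | SdH | dSc; H -> d | HS | ce | dd | HHS | dSc; P -> d | ce | HHS

Unit productions: H->P, S->H.
Unit pairs (A ⇒* B via units): (H,P), (S,H), (S,P).
S: inherits non-unit rules of {H, P, S} → HHS | HS | SdH | ce | d | dSc | dd.
H: inherits non-unit rules of {H, P} → HHS | HS | ce | d | dSc | dd.
P: inherits non-unit rules of {P} → HHS | ce | d.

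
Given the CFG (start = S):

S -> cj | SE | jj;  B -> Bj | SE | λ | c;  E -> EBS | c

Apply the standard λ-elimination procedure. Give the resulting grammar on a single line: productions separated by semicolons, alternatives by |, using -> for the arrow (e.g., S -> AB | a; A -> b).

Nullable set: {B}.
Drop B -> λ.
B -> Bj: B nullable, giving Bj | j.
E -> EBS: B nullable, giving EBS | ES.
Unchanged (no nullable symbols): S -> SE; S -> cj; S -> jj; B -> SE; B -> c; E -> c.

S -> SE | cj | jj; B -> c | j | Bj | SE; E -> c | ES | EBS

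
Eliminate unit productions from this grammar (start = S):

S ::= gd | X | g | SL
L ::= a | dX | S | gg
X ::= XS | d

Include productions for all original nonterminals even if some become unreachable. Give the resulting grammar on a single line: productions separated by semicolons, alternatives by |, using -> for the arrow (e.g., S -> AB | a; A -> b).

Unit productions: L->S, S->X.
Unit pairs (A ⇒* B via units): (L,S), (L,X), (S,X).
S: inherits non-unit rules of {S, X} → SL | XS | d | g | gd.
L: inherits non-unit rules of {L, S, X} → SL | XS | a | d | dX | g | gd | gg.
X: inherits non-unit rules of {X} → XS | d.

S -> d | g | SL | XS | gd; L -> a | d | g | SL | XS | dX | gd | gg; X -> d | XS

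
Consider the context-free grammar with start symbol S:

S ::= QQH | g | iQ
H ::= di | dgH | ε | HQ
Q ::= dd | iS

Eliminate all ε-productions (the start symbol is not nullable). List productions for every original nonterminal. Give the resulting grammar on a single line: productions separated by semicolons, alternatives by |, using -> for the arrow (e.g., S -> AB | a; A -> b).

S -> g | QQ | iQ | QQH; H -> Q | HQ | dg | di | dgH; Q -> dd | iS

Nullable set: {H}.
S -> QQH: H nullable, giving QQ | QQH.
Drop H -> ε.
H -> HQ: H nullable, giving HQ | Q.
H -> dgH: H nullable, giving dg | dgH.
Unchanged (no nullable symbols): S -> g; S -> iQ; H -> di; Q -> dd; Q -> iS.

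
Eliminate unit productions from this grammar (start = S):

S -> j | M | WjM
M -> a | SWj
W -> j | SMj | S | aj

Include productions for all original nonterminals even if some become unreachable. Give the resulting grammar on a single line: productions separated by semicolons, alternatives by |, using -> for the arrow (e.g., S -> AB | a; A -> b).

S -> a | j | SWj | WjM; M -> a | SWj; W -> a | j | aj | SMj | SWj | WjM

Unit productions: S->M, W->S.
Unit pairs (A ⇒* B via units): (S,M), (W,M), (W,S).
S: inherits non-unit rules of {M, S} → SWj | WjM | a | j.
M: inherits non-unit rules of {M} → SWj | a.
W: inherits non-unit rules of {M, S, W} → SMj | SWj | WjM | a | aj | j.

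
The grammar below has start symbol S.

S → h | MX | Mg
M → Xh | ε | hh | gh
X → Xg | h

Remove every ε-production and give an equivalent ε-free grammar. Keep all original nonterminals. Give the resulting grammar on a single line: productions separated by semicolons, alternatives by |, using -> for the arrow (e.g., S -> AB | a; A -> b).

Nullable set: {M}.
S -> MX: M nullable, giving MX | X.
S -> Mg: M nullable, giving Mg | g.
Drop M -> ε.
Unchanged (no nullable symbols): S -> h; M -> Xh; M -> gh; M -> hh; X -> Xg; X -> h.

S -> X | g | h | MX | Mg; M -> Xh | gh | hh; X -> h | Xg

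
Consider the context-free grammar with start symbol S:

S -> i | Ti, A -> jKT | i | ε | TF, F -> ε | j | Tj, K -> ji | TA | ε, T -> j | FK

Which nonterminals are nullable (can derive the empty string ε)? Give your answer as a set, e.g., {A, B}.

Directly nullable (have an ε-rule): {A, F, K}.
T is nullable via T -> FK (every symbol on the right is already known nullable).
Not nullable: S — each has a terminal in every rule's right-hand side or depends on a non-nullable symbol.

{A, F, K, T}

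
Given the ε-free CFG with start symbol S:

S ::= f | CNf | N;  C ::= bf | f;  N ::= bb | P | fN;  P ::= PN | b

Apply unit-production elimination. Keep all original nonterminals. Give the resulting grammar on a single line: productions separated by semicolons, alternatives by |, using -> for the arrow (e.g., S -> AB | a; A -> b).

S -> b | f | PN | bb | fN | CNf; C -> f | bf; N -> b | PN | bb | fN; P -> b | PN

Unit productions: N->P, S->N.
Unit pairs (A ⇒* B via units): (N,P), (S,N), (S,P).
S: inherits non-unit rules of {N, P, S} → CNf | PN | b | bb | f | fN.
C: inherits non-unit rules of {C} → bf | f.
N: inherits non-unit rules of {N, P} → PN | b | bb | fN.
P: inherits non-unit rules of {P} → PN | b.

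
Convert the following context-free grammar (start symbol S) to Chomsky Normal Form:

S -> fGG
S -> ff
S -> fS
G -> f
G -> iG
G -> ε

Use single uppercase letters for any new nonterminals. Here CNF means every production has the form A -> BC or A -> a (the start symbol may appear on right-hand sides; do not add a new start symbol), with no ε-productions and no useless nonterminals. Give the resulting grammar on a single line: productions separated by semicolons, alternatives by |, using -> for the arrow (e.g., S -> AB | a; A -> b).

S -> f | BB | BC | BG | BS; A -> i; B -> f; C -> GG; G -> f | i | AG

Nullable: {G}; after ε-elimination: S -> f | fG | fS | ff | fGG; G -> f | i | iG.
No unit productions to eliminate.
TERM: introduce B -> f, A -> i and substitute in every rule of length ≥2.
BIN: S -> BGG becomes S -> BC, C -> GG.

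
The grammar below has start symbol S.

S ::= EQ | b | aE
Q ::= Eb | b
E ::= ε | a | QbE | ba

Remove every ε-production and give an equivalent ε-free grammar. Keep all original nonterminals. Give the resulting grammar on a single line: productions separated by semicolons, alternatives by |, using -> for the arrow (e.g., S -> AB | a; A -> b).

S -> Q | a | b | EQ | aE; E -> a | Qb | ba | QbE; Q -> b | Eb

Nullable set: {E}.
S -> EQ: E nullable, giving EQ | Q.
S -> aE: E nullable, giving a | aE.
Drop E -> ε.
E -> QbE: E nullable, giving Qb | QbE.
Q -> Eb: E nullable, giving Eb | b.
Unchanged (no nullable symbols): S -> b; E -> a; E -> ba; Q -> b.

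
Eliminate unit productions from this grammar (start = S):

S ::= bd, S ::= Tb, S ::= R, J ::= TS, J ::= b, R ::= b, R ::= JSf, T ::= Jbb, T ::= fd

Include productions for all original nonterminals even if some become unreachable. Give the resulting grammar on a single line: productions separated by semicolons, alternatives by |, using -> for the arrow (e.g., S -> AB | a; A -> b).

S -> b | Tb | bd | JSf; J -> b | TS; R -> b | JSf; T -> fd | Jbb

Unit productions: S->R.
Unit pairs (A ⇒* B via units): (S,R).
S: inherits non-unit rules of {R, S} → JSf | Tb | b | bd.
J: inherits non-unit rules of {J} → TS | b.
R: inherits non-unit rules of {R} → JSf | b.
T: inherits non-unit rules of {T} → Jbb | fd.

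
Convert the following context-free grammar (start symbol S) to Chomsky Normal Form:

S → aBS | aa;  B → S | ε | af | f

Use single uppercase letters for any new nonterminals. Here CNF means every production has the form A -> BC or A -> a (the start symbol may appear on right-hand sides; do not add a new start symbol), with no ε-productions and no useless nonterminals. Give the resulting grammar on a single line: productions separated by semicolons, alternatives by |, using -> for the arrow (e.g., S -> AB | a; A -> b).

Nullable: {B}; after ε-elimination: S -> aS | aa | aBS; B -> S | f | af.
After unit-elimination: S -> aS | aa | aBS; B -> f | aS | aa | af | aBS.
TERM: introduce A -> a, C -> f and substitute in every rule of length ≥2.
BIN: B -> ABS becomes B -> AD, D -> BS; S -> ABS becomes S -> AE, E -> BS.

S -> AA | AE | AS; A -> a; B -> f | AA | AC | AD | AS; C -> f; D -> BS; E -> BS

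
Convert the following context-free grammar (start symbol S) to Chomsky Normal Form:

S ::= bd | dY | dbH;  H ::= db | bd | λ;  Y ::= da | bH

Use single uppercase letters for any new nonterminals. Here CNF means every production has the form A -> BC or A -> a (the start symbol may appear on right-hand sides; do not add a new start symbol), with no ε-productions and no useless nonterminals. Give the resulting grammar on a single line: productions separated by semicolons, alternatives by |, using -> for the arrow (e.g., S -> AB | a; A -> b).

Nullable: {H}; after ε-elimination: S -> bd | dY | db | dbH; H -> bd | db; Y -> b | bH | da.
No unit productions to eliminate.
TERM: introduce C -> a, A -> b, B -> d and substitute in every rule of length ≥2.
BIN: S -> BAH becomes S -> BD, D -> AH.

S -> AB | BA | BD | BY; A -> b; B -> d; C -> a; D -> AH; H -> AB | BA; Y -> b | AH | BC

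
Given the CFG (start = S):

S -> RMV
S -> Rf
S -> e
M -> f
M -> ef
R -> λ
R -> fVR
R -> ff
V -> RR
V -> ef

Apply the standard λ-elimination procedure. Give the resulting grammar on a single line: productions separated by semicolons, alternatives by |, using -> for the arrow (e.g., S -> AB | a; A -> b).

Nullable set: {R, V}.
S -> RMV: R, V nullable, giving M | MV | RM | RMV.
S -> Rf: R nullable, giving Rf | f.
Drop R -> λ.
R -> fVR: V, R nullable, giving f | fR | fV | fVR.
V -> RR: R, R nullable, giving R | RR.
Unchanged (no nullable symbols): S -> e; M -> ef; M -> f; R -> ff; V -> ef.

S -> M | e | f | MV | RM | Rf | RMV; M -> f | ef; R -> f | fR | fV | ff | fVR; V -> R | RR | ef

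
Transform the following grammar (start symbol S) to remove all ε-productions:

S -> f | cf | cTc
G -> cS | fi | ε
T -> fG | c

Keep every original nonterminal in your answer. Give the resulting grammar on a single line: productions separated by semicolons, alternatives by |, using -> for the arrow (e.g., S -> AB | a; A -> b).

Nullable set: {G}.
Drop G -> ε.
T -> fG: G nullable, giving f | fG.
Unchanged (no nullable symbols): S -> cTc; S -> cf; S -> f; G -> cS; G -> fi; T -> c.

S -> f | cf | cTc; G -> cS | fi; T -> c | f | fG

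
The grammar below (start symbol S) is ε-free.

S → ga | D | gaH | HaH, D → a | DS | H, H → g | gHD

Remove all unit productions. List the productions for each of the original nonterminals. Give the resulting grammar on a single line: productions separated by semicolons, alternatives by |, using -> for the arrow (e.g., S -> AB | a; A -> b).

Unit productions: D->H, S->D.
Unit pairs (A ⇒* B via units): (D,H), (S,D), (S,H).
S: inherits non-unit rules of {D, H, S} → DS | HaH | a | g | gHD | ga | gaH.
D: inherits non-unit rules of {D, H} → DS | a | g | gHD.
H: inherits non-unit rules of {H} → g | gHD.

S -> a | g | DS | ga | HaH | gHD | gaH; D -> a | g | DS | gHD; H -> g | gHD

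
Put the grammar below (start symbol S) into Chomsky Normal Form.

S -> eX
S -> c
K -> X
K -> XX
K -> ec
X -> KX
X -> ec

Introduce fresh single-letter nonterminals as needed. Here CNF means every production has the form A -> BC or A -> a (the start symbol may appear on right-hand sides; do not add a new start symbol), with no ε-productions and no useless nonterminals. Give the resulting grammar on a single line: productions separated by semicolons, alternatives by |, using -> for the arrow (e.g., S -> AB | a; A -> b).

No ε-productions.
After unit-elimination: S -> c | eX; K -> KX | XX | ec; X -> KX | ec.
TERM: introduce B -> c, A -> e and substitute in every rule of length ≥2.

S -> c | AX; A -> e; B -> c; K -> AB | KX | XX; X -> AB | KX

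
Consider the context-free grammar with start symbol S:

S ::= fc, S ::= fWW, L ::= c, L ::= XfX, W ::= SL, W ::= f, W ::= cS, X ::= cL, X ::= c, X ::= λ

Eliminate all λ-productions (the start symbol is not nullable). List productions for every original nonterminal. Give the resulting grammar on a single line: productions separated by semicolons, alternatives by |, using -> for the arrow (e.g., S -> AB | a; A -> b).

Nullable set: {X}.
L -> XfX: X, X nullable, giving Xf | XfX | f | fX.
Drop X -> λ.
Unchanged (no nullable symbols): S -> fWW; S -> fc; L -> c; W -> SL; W -> cS; W -> f; X -> c; X -> cL.

S -> fc | fWW; L -> c | f | Xf | fX | XfX; W -> f | SL | cS; X -> c | cL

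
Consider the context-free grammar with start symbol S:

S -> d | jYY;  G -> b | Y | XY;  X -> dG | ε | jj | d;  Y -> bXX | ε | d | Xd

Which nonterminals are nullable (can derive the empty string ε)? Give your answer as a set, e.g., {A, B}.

Directly nullable (have an ε-rule): {X, Y}.
G is nullable via G -> Y (every symbol on the right is already known nullable).
Not nullable: S — each has a terminal in every rule's right-hand side or depends on a non-nullable symbol.

{G, X, Y}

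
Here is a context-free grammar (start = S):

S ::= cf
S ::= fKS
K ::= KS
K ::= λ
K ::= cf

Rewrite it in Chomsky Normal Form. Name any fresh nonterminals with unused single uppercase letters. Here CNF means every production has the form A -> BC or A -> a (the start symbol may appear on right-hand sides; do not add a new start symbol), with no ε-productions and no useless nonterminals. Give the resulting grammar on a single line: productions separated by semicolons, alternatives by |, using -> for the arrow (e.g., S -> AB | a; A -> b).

S -> AB | BD | BS; A -> c; B -> f; C -> KS; D -> KS; K -> AB | BC | BS | KS

Nullable: {K}; after ε-elimination: S -> cf | fS | fKS; K -> S | KS | cf.
After unit-elimination: S -> cf | fS | fKS; K -> KS | cf | fS | fKS.
TERM: introduce A -> c, B -> f and substitute in every rule of length ≥2.
BIN: K -> BKS becomes K -> BC, C -> KS; S -> BKS becomes S -> BD, D -> KS.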